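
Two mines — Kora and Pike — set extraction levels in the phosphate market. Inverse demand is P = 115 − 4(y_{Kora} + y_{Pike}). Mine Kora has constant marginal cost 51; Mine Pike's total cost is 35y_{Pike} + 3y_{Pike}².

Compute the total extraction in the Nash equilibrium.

Mine Kora's profit: π = y_{Kora}(115 − 4(y_{Kora} + y_{Pike})) − 51y_{Kora}.
∂π/∂y_{Kora} = 64 − 8y_{Kora} − 4y_{Pike} = 0, so y_{Kora} = 8 − 0.5y_{Pike}.
For Pike: ∂π/∂y_{Pike} = 80 − 14y_{Pike} − 4y_{Kora} = 0 ⇒ y_{Pike} = 40/7 − (2/7)y_{Kora}.
Substituting the second reaction function into the first: y_{Kora} = 8 − 0.5(40/7 − (2/7)y_{Kora}), which gives (6/7)y_{Kora} = 36/7 ⇒ y_{Kora} = 6.
Then y_{Pike} = 40/7 − (2/7)·6 = 4.
Total extraction: 6 + 4 = 10.

10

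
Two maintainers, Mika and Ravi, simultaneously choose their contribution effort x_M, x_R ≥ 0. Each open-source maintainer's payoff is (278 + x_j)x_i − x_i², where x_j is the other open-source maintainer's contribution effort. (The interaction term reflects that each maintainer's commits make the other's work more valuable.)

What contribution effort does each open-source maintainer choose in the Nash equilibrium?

278

Mika's payoff is (278 + x_R)x_M − x_M².
∂π/∂x_M = 278 + x_R − 2x_M = 0, so x_M = 139 + 0.5x_R.
By symmetry x_R = x_M; substituting into the reaction function, 0.5x_M = 139 and x_M = 278.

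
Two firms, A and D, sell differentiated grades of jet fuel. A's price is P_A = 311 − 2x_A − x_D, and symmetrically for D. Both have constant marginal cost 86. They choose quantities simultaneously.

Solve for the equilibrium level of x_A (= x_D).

45

Firm A's profit: π = x_A(311 − 2x_A − x_D) − 86x_A.
∂π/∂x_A = 225 − 4x_A − x_D = 0 ⇒ x_A = 56.25 − 0.25x_D.
The game is symmetric, so in equilibrium x_D = x_A: the reaction function gives 1.25x_A = 56.25, hence x_A = 45.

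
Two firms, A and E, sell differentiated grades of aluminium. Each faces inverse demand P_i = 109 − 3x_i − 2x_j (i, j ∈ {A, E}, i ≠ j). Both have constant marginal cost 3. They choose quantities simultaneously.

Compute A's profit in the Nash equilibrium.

526.6875

Firm A's profit: π = x_A(109 − 3x_A − 2x_E) − 3x_A.
∂π/∂x_A = 106 − 6x_A − 2x_E = 0 ⇒ x_A = 53/3 − (1/3)x_E.
The game is symmetric, so in equilibrium x_E = x_A: the reaction function gives (4/3)x_A = 53/3, hence x_A = 13.25.
P_A = 109 − 3·13.25 − 2·13.25 = 42.75.
Profit = (42.75 − 3)·13.25 = 526.6875.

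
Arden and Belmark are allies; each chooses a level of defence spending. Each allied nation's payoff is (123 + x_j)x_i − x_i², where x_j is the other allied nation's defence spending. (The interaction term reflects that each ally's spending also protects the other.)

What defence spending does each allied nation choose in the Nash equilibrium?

123

Arden's payoff is (123 + x_B)x_A − x_A².
∂π/∂x_A = 123 + x_B − 2x_A = 0, so x_A = 61.5 + 0.5x_B.
Setting x_A = x_B in the reaction function: x_A = 61.5 + 0.5x_A, so x_A = 61.5 / 0.5 = 123.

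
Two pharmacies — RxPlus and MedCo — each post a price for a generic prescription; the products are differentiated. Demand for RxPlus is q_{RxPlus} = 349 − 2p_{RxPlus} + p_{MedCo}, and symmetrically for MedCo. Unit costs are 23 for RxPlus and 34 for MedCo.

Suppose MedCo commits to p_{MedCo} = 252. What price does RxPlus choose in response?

RxPlus's profit: π = (p_{RxPlus} − 23)(349 − 2p_{RxPlus} + p_{MedCo}).
∂π/∂p_{RxPlus} = 395 − 4p_{RxPlus} + p_{MedCo} = 0 ⇒ p_{RxPlus} = 98.75 + 0.25p_{MedCo}.
At p_{MedCo} = 252: p_{RxPlus} = 98.75 + 0.25·252 = 161.75.

161.75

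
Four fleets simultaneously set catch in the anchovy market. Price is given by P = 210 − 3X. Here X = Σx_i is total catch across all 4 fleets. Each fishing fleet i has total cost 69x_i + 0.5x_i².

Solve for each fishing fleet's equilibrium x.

8.8125

A representative fishing fleet's profit is π_i = x_i(210 − 3X) − 69x_i − 0.5x_i², with X = x_i + Σ_{j≠i} x_j.
First-order condition: 141 − 7x_i − 3Σ_{j≠i} x_j = 0.
With identical fishing fleets, set every x_j = x: then 141 − 7x − 9x = 0, i.e. x = 141/16 = 8.8125.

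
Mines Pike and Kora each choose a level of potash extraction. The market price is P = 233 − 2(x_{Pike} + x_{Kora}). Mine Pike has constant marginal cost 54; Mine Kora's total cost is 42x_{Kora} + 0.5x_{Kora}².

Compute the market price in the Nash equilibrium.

118.125

Mine Pike's profit: π = x_{Pike}(233 − 2(x_{Pike} + x_{Kora})) − 54x_{Pike}.
∂π/∂x_{Pike} = 179 − 4x_{Pike} − 2x_{Kora} = 0, so x_{Pike} = 44.75 − 0.5x_{Kora}.
For Kora: ∂π/∂x_{Kora} = 191 − 5x_{Kora} − 2x_{Pike} = 0 ⇒ x_{Kora} = 38.2 − 0.4x_{Pike}.
Solving the two reaction functions simultaneously: (1 − (−0.5)(−0.4))x_{Pike} = 44.75 − 0.5·38.2, so 0.8x_{Pike} = 25.65 and x_{Pike} = 32.0625.
Then x_{Kora} = 38.2 − 0.4·32.0625 = 25.375.
Equilibrium price: P = 233 − 2·57.4375 = 118.125.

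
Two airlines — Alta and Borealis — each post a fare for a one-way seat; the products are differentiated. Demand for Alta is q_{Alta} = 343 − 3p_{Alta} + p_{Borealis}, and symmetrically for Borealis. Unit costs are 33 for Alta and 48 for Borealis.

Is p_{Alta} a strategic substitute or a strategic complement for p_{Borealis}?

Alta's profit: π = (p_{Alta} − 33)(343 − 3p_{Alta} + p_{Borealis}).
∂π/∂p_{Alta} = 442 − 6p_{Alta} + p_{Borealis} = 0 ⇒ p_{Alta} = 221/3 + (1/6)p_{Borealis}.
The best-response slope dp_{Alta}/dp_{Borealis} = 1/6 > 0: the reaction function is upward-sloping, so the choices are strategic complements.

strategic complements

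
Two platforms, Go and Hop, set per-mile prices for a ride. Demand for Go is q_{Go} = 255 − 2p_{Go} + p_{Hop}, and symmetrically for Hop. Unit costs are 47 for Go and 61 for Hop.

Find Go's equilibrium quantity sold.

142.4

Go's profit: π = (p_{Go} − 47)(255 − 2p_{Go} + p_{Hop}).
∂π/∂p_{Go} = 349 − 4p_{Go} + p_{Hop} = 0 ⇒ p_{Go} = 87.25 + 0.25p_{Hop}.
Similarly p_{Hop} = 94.25 + 0.25p_{Go}.
Substituting the second reaction function into the first: p_{Go} = 87.25 + 0.25(94.25 + 0.25p_{Go}), which gives 0.9375p_{Go} = 110.8125 ⇒ p_{Go} = 118.2.
Then p_{Hop} = 94.25 + 0.25·118.2 = 123.8.
q_{Go} = 255 − 2·118.2 + 123.8 = 142.4.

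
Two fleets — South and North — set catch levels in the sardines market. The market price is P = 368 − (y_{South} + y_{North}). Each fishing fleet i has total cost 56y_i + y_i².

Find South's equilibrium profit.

Fishing fleet South's profit: π = y_{South}(368 − (y_{South} + y_{North})) − 56y_{South} − y_{South}².
∂π/∂y_{South} = 312 − 4y_{South} − y_{North} = 0, so y_{South} = 78 − 0.25y_{North}.
The game is symmetric, so in equilibrium y_{North} = y_{South}: the reaction function gives 1.25y_{South} = 78, hence y_{South} = 62.4.
Price P = 368 − 124.8 = 243.2.
South's profit: (243.2 − 56)·62.4 − (62.4)² = 7787.52.

7787.52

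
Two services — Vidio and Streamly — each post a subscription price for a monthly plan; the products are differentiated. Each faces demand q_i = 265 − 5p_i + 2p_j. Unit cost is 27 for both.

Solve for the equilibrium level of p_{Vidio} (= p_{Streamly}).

50

Vidio's profit: π = (p_{Vidio} − 27)(265 − 5p_{Vidio} + 2p_{Streamly}).
∂π/∂p_{Vidio} = 400 − 10p_{Vidio} + 2p_{Streamly} = 0 ⇒ p_{Vidio} = 40 + 0.2p_{Streamly}.
By symmetry p_{Streamly} = p_{Vidio}; substituting into the reaction function, 0.8p_{Vidio} = 40 and p_{Vidio} = 50.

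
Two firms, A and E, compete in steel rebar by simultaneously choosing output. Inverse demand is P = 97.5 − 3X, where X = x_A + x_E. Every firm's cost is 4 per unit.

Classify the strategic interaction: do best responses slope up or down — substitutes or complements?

Firm A's profit: π = x_A(97.5 − 3(x_A + x_E)) − 4x_A.
∂π/∂x_A = 93.5 − 6x_A − 3x_E = 0, so x_A = 187/12 − 0.5x_E.
The best-response slope dx_A/dx_E = −0.5 < 0: the reaction function is downward-sloping, so the choices are strategic substitutes.

strategic substitutes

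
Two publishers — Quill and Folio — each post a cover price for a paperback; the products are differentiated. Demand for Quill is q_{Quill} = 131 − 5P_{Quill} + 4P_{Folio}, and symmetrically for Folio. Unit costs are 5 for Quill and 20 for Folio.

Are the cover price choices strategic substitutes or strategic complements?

Quill's profit: π = (P_{Quill} − 5)(131 − 5P_{Quill} + 4P_{Folio}).
∂π/∂P_{Quill} = 156 − 10P_{Quill} + 4P_{Folio} = 0 ⇒ P_{Quill} = 15.6 + 0.4P_{Folio}.
The best-response slope dP_{Quill}/dP_{Folio} = 0.4 > 0: the reaction function is upward-sloping, so the choices are strategic complements.

strategic complements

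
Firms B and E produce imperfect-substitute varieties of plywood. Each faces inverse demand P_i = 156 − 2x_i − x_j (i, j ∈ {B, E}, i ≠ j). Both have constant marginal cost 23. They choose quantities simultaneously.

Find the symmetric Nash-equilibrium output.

Firm B's profit: π = x_B(156 − 2x_B − x_E) − 23x_B.
∂π/∂x_B = 133 − 4x_B − x_E = 0 ⇒ x_B = 33.25 − 0.25x_E.
The game is symmetric, so in equilibrium x_E = x_B: the reaction function gives 1.25x_B = 33.25, hence x_B = 26.6.

26.6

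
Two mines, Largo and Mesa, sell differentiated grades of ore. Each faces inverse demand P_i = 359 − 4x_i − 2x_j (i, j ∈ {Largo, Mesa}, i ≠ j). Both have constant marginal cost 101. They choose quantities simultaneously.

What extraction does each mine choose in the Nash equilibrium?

Mine Largo's profit: π = x_{Largo}(359 − 4x_{Largo} − 2x_{Mesa}) − 101x_{Largo}.
∂π/∂x_{Largo} = 258 − 8x_{Largo} − 2x_{Mesa} = 0 ⇒ x_{Largo} = 32.25 − 0.25x_{Mesa}.
Setting x_{Largo} = x_{Mesa} in the reaction function: x_{Largo} = 32.25 − 0.25x_{Largo}, so x_{Largo} = 32.25 / 1.25 = 25.8.

25.8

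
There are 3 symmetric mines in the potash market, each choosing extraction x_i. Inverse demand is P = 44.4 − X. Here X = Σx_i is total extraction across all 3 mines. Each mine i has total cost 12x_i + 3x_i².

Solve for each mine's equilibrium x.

A representative mine's profit is π_i = x_i(44.4 − X) − 12x_i − 3x_i², with X = x_i + Σ_{j≠i} x_j.
First-order condition: 32.4 − 8x_i − Σ_{j≠i} x_j = 0.
With identical mines, set every x_j = x: then 32.4 − 8x − 2x = 0, i.e. x = 32.4/10 = 3.24.

3.24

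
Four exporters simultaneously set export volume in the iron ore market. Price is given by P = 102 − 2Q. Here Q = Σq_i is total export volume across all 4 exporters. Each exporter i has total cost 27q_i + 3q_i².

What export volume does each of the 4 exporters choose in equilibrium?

4.6875

A representative exporter's profit is π_i = q_i(102 − 2Q) − 27q_i − 3q_i², with Q = q_i + Σ_{j≠i} q_j.
First-order condition: 75 − 10q_i − 2Σ_{j≠i} q_j = 0.
In a symmetric equilibrium every exporter chooses the same q, so Σ_{j≠i} q_j = 3q. The condition becomes 75 − 16q = 0, giving q = 75/16 = 4.6875.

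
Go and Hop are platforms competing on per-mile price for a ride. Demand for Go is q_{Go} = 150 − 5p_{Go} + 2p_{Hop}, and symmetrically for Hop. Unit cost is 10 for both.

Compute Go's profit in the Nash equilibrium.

1125

Go's profit: π = (p_{Go} − 10)(150 − 5p_{Go} + 2p_{Hop}).
∂π/∂p_{Go} = 200 − 10p_{Go} + 2p_{Hop} = 0 ⇒ p_{Go} = 20 + 0.2p_{Hop}.
Setting p_{Go} = p_{Hop} in the reaction function: p_{Go} = 20 + 0.2p_{Go}, so p_{Go} = 20 / 0.8 = 25.
q_{Go} = 150 − 5·25 + 2·25 = 75.
Profit = (25 − 10)·75 = 1125.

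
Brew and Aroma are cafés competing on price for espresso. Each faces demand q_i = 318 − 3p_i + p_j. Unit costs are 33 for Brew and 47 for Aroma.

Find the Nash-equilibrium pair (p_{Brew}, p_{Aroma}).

84.6, 90.6

Brew's profit: π = (p_{Brew} − 33)(318 − 3p_{Brew} + p_{Aroma}).
∂π/∂p_{Brew} = 417 − 6p_{Brew} + p_{Aroma} = 0 ⇒ p_{Brew} = 69.5 + (1/6)p_{Aroma}.
Similarly p_{Aroma} = 76.5 + (1/6)p_{Brew}.
Substituting the second reaction function into the first: p_{Brew} = 69.5 + (1/6)(76.5 + (1/6)p_{Brew}), which gives (35/36)p_{Brew} = 82.25 ⇒ p_{Brew} = 84.6.
Then p_{Aroma} = 76.5 + (1/6)·84.6 = 90.6.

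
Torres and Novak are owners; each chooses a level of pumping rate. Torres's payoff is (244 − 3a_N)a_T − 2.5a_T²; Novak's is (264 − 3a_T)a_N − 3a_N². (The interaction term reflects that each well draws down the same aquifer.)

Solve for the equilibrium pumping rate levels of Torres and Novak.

Expanding Torres's payoff: 244a_T − 3a_Na_T − 2.5a_T².
∂π/∂a_T = 244 − 3a_N − 5a_T = 0, so a_T = 48.8 − 0.6a_N.
Likewise for Novak: a_N = 44 − 0.5a_T.
Plugging a_N into Torres's best response: a_T = 48.8 − 0.6(44 − 0.5a_T) ⇒ 0.7a_T = 22.4, so a_T = 32.
Then a_N = 44 − 0.5·32 = 28.

32, 28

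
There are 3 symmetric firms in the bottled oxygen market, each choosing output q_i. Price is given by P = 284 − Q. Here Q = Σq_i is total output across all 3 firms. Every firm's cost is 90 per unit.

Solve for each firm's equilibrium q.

48.5

A representative firm's profit is π_i = q_i(284 − Q) − 90q_i, with Q = q_i + Σ_{j≠i} q_j.
First-order condition: 194 − 2q_i − Σ_{j≠i} q_j = 0.
With identical firms, set every q_j = q: then 194 − 2q − 2q = 0, i.e. q = 194/4 = 48.5.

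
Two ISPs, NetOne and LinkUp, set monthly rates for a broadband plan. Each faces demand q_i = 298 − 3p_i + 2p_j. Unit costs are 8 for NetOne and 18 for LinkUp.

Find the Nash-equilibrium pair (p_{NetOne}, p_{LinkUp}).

82.375, 86.125

NetOne's profit: π = (p_{NetOne} − 8)(298 − 3p_{NetOne} + 2p_{LinkUp}).
∂π/∂p_{NetOne} = 322 − 6p_{NetOne} + 2p_{LinkUp} = 0 ⇒ p_{NetOne} = 161/3 + (1/3)p_{LinkUp}.
Similarly p_{LinkUp} = 176/3 + (1/3)p_{NetOne}.
Solving the two reaction functions simultaneously: (1 − (1/3)(1/3))p_{NetOne} = 161/3 + (1/3)·(176/3), so (8/9)p_{NetOne} = 659/9 and p_{NetOne} = 82.375.
Then p_{LinkUp} = 176/3 + (1/3)·82.375 = 86.125.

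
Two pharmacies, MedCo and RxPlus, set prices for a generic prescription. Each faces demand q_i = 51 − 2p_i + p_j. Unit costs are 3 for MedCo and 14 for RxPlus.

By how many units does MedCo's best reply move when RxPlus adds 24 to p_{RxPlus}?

MedCo's profit: π = (p_{MedCo} − 3)(51 − 2p_{MedCo} + p_{RxPlus}).
∂π/∂p_{MedCo} = 57 − 4p_{MedCo} + p_{RxPlus} = 0 ⇒ p_{MedCo} = 14.25 + 0.25p_{RxPlus}.
The reaction-function slope is 0.25, so a 24-unit rise in p_{RxPlus} moves p_{MedCo} by 0.25 × 24 = 6. MedCo's best response rises — the actions are strategic complements.

6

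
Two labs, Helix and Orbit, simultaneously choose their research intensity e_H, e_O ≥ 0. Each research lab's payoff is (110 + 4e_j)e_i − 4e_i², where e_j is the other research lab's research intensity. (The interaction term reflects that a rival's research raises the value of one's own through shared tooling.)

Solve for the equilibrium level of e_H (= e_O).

Helix's payoff is (110 + 4e_O)e_H − 4e_H².
∂π/∂e_H = 110 + 4e_O − 8e_H = 0, so e_H = 13.75 + 0.5e_O.
By symmetry e_O = e_H; substituting into the reaction function, 0.5e_H = 13.75 and e_H = 27.5.

27.5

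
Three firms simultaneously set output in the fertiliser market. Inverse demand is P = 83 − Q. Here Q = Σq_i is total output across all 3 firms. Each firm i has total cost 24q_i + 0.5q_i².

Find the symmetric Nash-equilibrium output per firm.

11.8

A representative firm's profit is π_i = q_i(83 − Q) − 24q_i − 0.5q_i², with Q = q_i + Σ_{j≠i} q_j.
First-order condition: 59 − 3q_i − Σ_{j≠i} q_j = 0.
Imposing symmetry (q_j = q for all j) turns Σ_{j≠i} q_j into 2q, so 59 = 5q and q = 11.8.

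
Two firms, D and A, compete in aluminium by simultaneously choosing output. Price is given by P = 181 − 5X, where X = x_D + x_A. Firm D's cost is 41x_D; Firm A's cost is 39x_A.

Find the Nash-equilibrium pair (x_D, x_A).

Firm D's profit: π = x_D(181 − 5(x_D + x_A)) − 41x_D.
∂π/∂x_D = 140 − 10x_D − 5x_A = 0, so x_D = 14 − 0.5x_A.
By the same steps for A: x_A = 14.2 − 0.5x_D.
Substituting the second reaction function into the first: x_D = 14 − 0.5(14.2 − 0.5x_D), which gives 0.75x_D = 6.9 ⇒ x_D = 9.2.
Then x_A = 14.2 − 0.5·9.2 = 9.6.

9.2, 9.6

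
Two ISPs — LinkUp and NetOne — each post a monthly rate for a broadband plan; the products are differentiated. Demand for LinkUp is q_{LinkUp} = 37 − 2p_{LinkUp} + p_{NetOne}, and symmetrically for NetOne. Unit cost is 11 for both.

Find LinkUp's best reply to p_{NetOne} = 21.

LinkUp's profit: π = (p_{LinkUp} − 11)(37 − 2p_{LinkUp} + p_{NetOne}).
∂π/∂p_{LinkUp} = 59 − 4p_{LinkUp} + p_{NetOne} = 0 ⇒ p_{LinkUp} = 14.75 + 0.25p_{NetOne}.
At p_{NetOne} = 21: p_{LinkUp} = 14.75 + 0.25·21 = 20.

20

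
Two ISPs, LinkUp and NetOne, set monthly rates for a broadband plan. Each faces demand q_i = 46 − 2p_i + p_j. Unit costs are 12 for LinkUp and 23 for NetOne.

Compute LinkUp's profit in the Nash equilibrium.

327.68

LinkUp's profit: π = (p_{LinkUp} − 12)(46 − 2p_{LinkUp} + p_{NetOne}).
∂π/∂p_{LinkUp} = 70 − 4p_{LinkUp} + p_{NetOne} = 0 ⇒ p_{LinkUp} = 17.5 + 0.25p_{NetOne}.
Similarly p_{NetOne} = 23 + 0.25p_{LinkUp}.
Solving the two reaction functions simultaneously: (1 − (0.25)(0.25))p_{LinkUp} = 17.5 + 0.25·23, so 0.9375p_{LinkUp} = 23.25 and p_{LinkUp} = 24.8.
Then p_{NetOne} = 23 + 0.25·24.8 = 29.2.
q_{LinkUp} = 46 − 2·24.8 + 29.2 = 25.6.
Profit = (24.8 − 12)·25.6 = 327.68.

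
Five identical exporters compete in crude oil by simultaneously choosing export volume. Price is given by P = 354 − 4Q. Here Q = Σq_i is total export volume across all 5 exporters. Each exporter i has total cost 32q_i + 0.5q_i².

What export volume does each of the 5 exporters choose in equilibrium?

A representative exporter's profit is π_i = q_i(354 − 4Q) − 32q_i − 0.5q_i², with Q = q_i + Σ_{j≠i} q_j.
First-order condition: 322 − 9q_i − 4Σ_{j≠i} q_j = 0.
In a symmetric equilibrium every exporter chooses the same q, so Σ_{j≠i} q_j = 4q. The condition becomes 322 − 25q = 0, giving q = 322/25 = 12.88.

12.88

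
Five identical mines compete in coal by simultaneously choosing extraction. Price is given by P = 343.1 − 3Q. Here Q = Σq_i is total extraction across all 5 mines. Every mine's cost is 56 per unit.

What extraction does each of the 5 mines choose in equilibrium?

15.95

A representative mine's profit is π_i = q_i(343.1 − 3Q) − 56q_i, with Q = q_i + Σ_{j≠i} q_j.
First-order condition: 287.1 − 6q_i − 3Σ_{j≠i} q_j = 0.
Imposing symmetry (q_j = q for all j) turns Σ_{j≠i} q_j into 4q, so 287.1 = 18q and q = 15.95.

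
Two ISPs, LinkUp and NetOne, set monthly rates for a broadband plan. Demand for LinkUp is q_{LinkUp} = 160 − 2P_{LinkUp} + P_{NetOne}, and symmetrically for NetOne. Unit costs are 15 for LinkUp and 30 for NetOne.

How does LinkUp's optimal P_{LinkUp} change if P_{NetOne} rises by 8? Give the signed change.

2

LinkUp's profit: π = (P_{LinkUp} − 15)(160 − 2P_{LinkUp} + P_{NetOne}).
∂π/∂P_{LinkUp} = 190 − 4P_{LinkUp} + P_{NetOne} = 0 ⇒ P_{LinkUp} = 47.5 + 0.25P_{NetOne}.
The reaction-function slope is 0.25, so an 8-unit rise in P_{NetOne} moves P_{LinkUp} by 0.25 × 8 = 2. LinkUp's best response rises — the actions are strategic complements.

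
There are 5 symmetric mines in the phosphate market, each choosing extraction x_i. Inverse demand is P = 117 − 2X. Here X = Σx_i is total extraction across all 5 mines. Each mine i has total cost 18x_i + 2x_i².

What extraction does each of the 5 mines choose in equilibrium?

A representative mine's profit is π_i = x_i(117 − 2X) − 18x_i − 2x_i², with X = x_i + Σ_{j≠i} x_j.
First-order condition: 99 − 8x_i − 2Σ_{j≠i} x_j = 0.
In a symmetric equilibrium every mine chooses the same x, so Σ_{j≠i} x_j = 4x. The condition becomes 99 − 16x = 0, giving x = 99/16 = 6.1875.

6.1875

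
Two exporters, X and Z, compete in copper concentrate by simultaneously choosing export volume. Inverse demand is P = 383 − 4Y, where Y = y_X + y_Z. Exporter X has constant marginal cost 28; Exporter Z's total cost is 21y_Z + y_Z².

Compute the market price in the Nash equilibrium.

159.375

Exporter X's profit: π = y_X(383 − 4(y_X + y_Z)) − 28y_X.
∂π/∂y_X = 355 − 8y_X − 4y_Z = 0, so y_X = 44.375 − 0.5y_Z.
For Z: ∂π/∂y_Z = 362 − 10y_Z − 4y_X = 0 ⇒ y_Z = 36.2 − 0.4y_X.
Plugging y_Z into X's best response: y_X = 44.375 − 0.5(36.2 − 0.4y_X) ⇒ 0.8y_X = 26.275, so y_X = 1051/32.
Then y_Z = 36.2 − 0.4·(1051/32) = 23.0625.
Equilibrium price: P = 383 − 4·(1789/32) = 159.375.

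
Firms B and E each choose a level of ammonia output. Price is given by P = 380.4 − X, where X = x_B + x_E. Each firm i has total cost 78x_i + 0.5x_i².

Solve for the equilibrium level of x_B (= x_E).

Firm B's profit: π = x_B(380.4 − (x_B + x_E)) − 78x_B − 0.5x_B².
∂π/∂x_B = 302.4 − 3x_B − x_E = 0, so x_B = 100.8 − (1/3)x_E.
The game is symmetric, so in equilibrium x_E = x_B: the reaction function gives (4/3)x_B = 100.8, hence x_B = 75.6.

75.6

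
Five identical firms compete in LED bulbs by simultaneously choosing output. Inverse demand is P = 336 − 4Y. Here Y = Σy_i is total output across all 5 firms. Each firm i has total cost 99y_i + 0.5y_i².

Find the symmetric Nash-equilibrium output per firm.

A representative firm's profit is π_i = y_i(336 − 4Y) − 99y_i − 0.5y_i², with Y = y_i + Σ_{j≠i} y_j.
First-order condition: 237 − 9y_i − 4Σ_{j≠i} y_j = 0.
Imposing symmetry (y_j = y for all j) turns Σ_{j≠i} y_j into 4y, so 237 = 25y and y = 9.48.

9.48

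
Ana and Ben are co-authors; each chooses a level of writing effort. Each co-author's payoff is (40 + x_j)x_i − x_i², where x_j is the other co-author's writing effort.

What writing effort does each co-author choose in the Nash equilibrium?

Ana's payoff is (40 + x_B)x_A − x_A².
∂π/∂x_A = 40 + x_B − 2x_A = 0, so x_A = 20 + 0.5x_B.
By symmetry x_B = x_A; substituting into the reaction function, 0.5x_A = 20 and x_A = 40.

40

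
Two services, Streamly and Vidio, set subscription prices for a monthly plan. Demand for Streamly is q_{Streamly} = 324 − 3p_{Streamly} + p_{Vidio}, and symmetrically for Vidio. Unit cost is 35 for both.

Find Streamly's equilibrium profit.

7741.92

Streamly's profit: π = (p_{Streamly} − 35)(324 − 3p_{Streamly} + p_{Vidio}).
∂π/∂p_{Streamly} = 429 − 6p_{Streamly} + p_{Vidio} = 0 ⇒ p_{Streamly} = 71.5 + (1/6)p_{Vidio}.
By symmetry p_{Vidio} = p_{Streamly}; substituting into the reaction function, (5/6)p_{Streamly} = 71.5 and p_{Streamly} = 85.8.
q_{Streamly} = 324 − 3·85.8 + 85.8 = 152.4.
Profit = (85.8 − 35)·152.4 = 7741.92.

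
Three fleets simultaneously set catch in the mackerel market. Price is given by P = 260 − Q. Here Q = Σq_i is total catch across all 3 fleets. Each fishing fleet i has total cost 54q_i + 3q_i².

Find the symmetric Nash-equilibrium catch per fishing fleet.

20.6

A representative fishing fleet's profit is π_i = q_i(260 − Q) − 54q_i − 3q_i², with Q = q_i + Σ_{j≠i} q_j.
First-order condition: 206 − 8q_i − Σ_{j≠i} q_j = 0.
Imposing symmetry (q_j = q for all j) turns Σ_{j≠i} q_j into 2q, so 206 = 10q and q = 20.6.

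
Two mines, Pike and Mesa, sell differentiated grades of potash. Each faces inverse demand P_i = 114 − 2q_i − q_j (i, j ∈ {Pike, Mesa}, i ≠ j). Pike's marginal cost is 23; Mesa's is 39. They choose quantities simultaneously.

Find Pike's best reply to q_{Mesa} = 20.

Mine Pike's profit: π = q_{Pike}(114 − 2q_{Pike} − q_{Mesa}) − 23q_{Pike}.
∂π/∂q_{Pike} = 91 − 4q_{Pike} − q_{Mesa} = 0 ⇒ q_{Pike} = 22.75 − 0.25q_{Mesa}.
At q_{Mesa} = 20: q_{Pike} = 22.75 − 0.25·20 = 17.75.

17.75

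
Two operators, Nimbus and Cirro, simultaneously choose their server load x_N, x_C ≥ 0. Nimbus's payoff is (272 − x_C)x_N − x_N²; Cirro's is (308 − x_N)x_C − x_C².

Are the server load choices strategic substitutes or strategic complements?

Expanding Nimbus's payoff: 272x_N − x_Cx_N − x_N².
∂π/∂x_N = 272 − x_C − 2x_N = 0, so x_N = 136 − 0.5x_C.
The best-response slope dx_N/dx_C = −0.5 < 0: the reaction function is downward-sloping, so the choices are strategic substitutes.

strategic substitutes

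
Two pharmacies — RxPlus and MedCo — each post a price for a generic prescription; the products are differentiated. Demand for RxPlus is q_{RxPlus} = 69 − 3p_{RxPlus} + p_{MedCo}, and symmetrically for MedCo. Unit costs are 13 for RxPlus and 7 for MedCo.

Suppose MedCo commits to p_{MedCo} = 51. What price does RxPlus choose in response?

26.5

RxPlus's profit: π = (p_{RxPlus} − 13)(69 − 3p_{RxPlus} + p_{MedCo}).
∂π/∂p_{RxPlus} = 108 − 6p_{RxPlus} + p_{MedCo} = 0 ⇒ p_{RxPlus} = 18 + (1/6)p_{MedCo}.
At p_{MedCo} = 51: p_{RxPlus} = 18 + (1/6)·51 = 26.5.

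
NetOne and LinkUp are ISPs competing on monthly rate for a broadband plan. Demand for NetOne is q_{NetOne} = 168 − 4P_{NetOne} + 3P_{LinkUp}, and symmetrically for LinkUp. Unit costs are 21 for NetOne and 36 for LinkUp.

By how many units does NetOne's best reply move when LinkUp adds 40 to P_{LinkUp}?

15

NetOne's profit: π = (P_{NetOne} − 21)(168 − 4P_{NetOne} + 3P_{LinkUp}).
∂π/∂P_{NetOne} = 252 − 8P_{NetOne} + 3P_{LinkUp} = 0 ⇒ P_{NetOne} = 31.5 + 0.375P_{LinkUp}.
The reaction-function slope is 0.375, so a 40-unit rise in P_{LinkUp} moves P_{NetOne} by 0.375 × 40 = 15. NetOne's best response rises — the actions are strategic complements.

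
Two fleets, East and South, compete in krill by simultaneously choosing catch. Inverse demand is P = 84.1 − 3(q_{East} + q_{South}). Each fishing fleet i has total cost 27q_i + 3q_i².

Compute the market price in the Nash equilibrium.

61.26

Fishing fleet East's profit: π = q_{East}(84.1 − 3(q_{East} + q_{South})) − 27q_{East} − 3q_{East}².
∂π/∂q_{East} = 57.1 − 12q_{East} − 3q_{South} = 0, so q_{East} = 571/120 − 0.25q_{South}.
The game is symmetric, so in equilibrium q_{South} = q_{East}: the reaction function gives 1.25q_{East} = 571/120, hence q_{East} = 571/150.
Equilibrium price: P = 84.1 − 3·(571/75) = 61.26.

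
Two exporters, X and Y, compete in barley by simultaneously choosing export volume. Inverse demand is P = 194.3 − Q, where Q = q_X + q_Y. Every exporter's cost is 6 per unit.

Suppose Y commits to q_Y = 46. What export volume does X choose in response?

Exporter X's profit: π = q_X(194.3 − (q_X + q_Y)) − 6q_X.
∂π/∂q_X = 188.3 − 2q_X − q_Y = 0, so q_X = 94.15 − 0.5q_Y.
At q_Y = 46: q_X = 94.15 − 0.5·46 = 71.15.

71.15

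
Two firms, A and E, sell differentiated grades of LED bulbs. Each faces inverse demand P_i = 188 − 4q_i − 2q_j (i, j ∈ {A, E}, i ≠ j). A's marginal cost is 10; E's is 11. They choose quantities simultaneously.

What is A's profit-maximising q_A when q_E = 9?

Firm A's profit: π = q_A(188 − 4q_A − 2q_E) − 10q_A.
∂π/∂q_A = 178 − 8q_A − 2q_E = 0 ⇒ q_A = 22.25 − 0.25q_E.
At q_E = 9: q_A = 22.25 − 0.25·9 = 20.

20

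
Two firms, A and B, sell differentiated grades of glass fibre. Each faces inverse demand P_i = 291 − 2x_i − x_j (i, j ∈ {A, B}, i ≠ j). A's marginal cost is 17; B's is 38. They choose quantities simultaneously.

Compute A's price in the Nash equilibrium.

Firm A's profit: π = x_A(291 − 2x_A − x_B) − 17x_A.
∂π/∂x_A = 274 − 4x_A − x_B = 0 ⇒ x_A = 68.5 − 0.25x_B.
Similarly x_B = 63.25 − 0.25x_A.
Plugging x_B into A's best response: x_A = 68.5 − 0.25(63.25 − 0.25x_A) ⇒ 0.9375x_A = 52.6875, so x_A = 56.2.
Then x_B = 63.25 − 0.25·56.2 = 49.2.
P_A = 291 − 2·56.2 − 49.2 = 129.4.

129.4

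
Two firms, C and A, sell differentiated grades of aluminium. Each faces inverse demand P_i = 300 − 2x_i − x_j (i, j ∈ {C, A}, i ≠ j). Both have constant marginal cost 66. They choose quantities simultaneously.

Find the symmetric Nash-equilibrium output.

46.8

Firm C's profit: π = x_C(300 − 2x_C − x_A) − 66x_C.
∂π/∂x_C = 234 − 4x_C − x_A = 0 ⇒ x_C = 58.5 − 0.25x_A.
By symmetry x_A = x_C; substituting into the reaction function, 1.25x_C = 58.5 and x_C = 46.8.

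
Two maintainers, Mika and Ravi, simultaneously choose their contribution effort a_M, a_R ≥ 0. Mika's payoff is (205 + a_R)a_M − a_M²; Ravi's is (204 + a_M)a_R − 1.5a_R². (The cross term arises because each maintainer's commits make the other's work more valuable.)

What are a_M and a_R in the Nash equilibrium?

163.8, 122.6

Expanding Mika's payoff: 205a_M + a_Ra_M − a_M².
∂π/∂a_M = 205 + a_R − 2a_M = 0, so a_M = 102.5 + 0.5a_R.
Likewise for Ravi: a_R = 68 + (1/3)a_M.
Solving the two reaction functions simultaneously: (1 − (0.5)(1/3))a_M = 102.5 + 0.5·68, so (5/6)a_M = 136.5 and a_M = 163.8.
Then a_R = 68 + (1/3)·163.8 = 122.6.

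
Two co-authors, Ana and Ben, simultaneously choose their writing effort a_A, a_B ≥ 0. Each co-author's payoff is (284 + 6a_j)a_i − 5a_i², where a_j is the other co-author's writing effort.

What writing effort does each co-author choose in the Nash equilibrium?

Ana's payoff is (284 + 6a_B)a_A − 5a_A².
∂π/∂a_A = 284 + 6a_B − 10a_A = 0, so a_A = 28.4 + 0.6a_B.
By symmetry a_B = a_A; substituting into the reaction function, 0.4a_A = 28.4 and a_A = 71.

71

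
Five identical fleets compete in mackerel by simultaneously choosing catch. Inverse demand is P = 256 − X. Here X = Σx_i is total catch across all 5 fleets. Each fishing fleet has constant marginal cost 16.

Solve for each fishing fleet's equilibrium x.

A representative fishing fleet's profit is π_i = x_i(256 − X) − 16x_i, with X = x_i + Σ_{j≠i} x_j.
First-order condition: 240 − 2x_i − Σ_{j≠i} x_j = 0.
Imposing symmetry (x_j = x for all j) turns Σ_{j≠i} x_j into 4x, so 240 = 6x and x = 40.

40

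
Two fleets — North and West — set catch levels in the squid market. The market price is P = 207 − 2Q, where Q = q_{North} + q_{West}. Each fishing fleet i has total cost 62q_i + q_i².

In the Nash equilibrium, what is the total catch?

Fishing fleet North's profit: π = q_{North}(207 − 2(q_{North} + q_{West})) − 62q_{North} − q_{North}².
∂π/∂q_{North} = 145 − 6q_{North} − 2q_{West} = 0, so q_{North} = 145/6 − (1/3)q_{West}.
The game is symmetric, so in equilibrium q_{West} = q_{North}: the reaction function gives (4/3)q_{North} = 145/6, hence q_{North} = 18.125.
Total catch: 18.125 + 18.125 = 36.25.

36.25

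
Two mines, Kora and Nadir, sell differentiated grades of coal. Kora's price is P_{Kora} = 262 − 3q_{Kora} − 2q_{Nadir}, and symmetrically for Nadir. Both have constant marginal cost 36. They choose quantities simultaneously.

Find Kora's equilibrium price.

120.75

Mine Kora's profit: π = q_{Kora}(262 − 3q_{Kora} − 2q_{Nadir}) − 36q_{Kora}.
∂π/∂q_{Kora} = 226 − 6q_{Kora} − 2q_{Nadir} = 0 ⇒ q_{Kora} = 113/3 − (1/3)q_{Nadir}.
The game is symmetric, so in equilibrium q_{Nadir} = q_{Kora}: the reaction function gives (4/3)q_{Kora} = 113/3, hence q_{Kora} = 28.25.
P_{Kora} = 262 − 3·28.25 − 2·28.25 = 120.75.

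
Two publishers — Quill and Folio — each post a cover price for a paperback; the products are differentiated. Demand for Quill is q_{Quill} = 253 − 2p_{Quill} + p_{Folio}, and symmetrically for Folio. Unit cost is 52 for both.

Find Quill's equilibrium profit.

8978

Quill's profit: π = (p_{Quill} − 52)(253 − 2p_{Quill} + p_{Folio}).
∂π/∂p_{Quill} = 357 − 4p_{Quill} + p_{Folio} = 0 ⇒ p_{Quill} = 89.25 + 0.25p_{Folio}.
The game is symmetric, so in equilibrium p_{Folio} = p_{Quill}: the reaction function gives 0.75p_{Quill} = 89.25, hence p_{Quill} = 119.
q_{Quill} = 253 − 2·119 + 119 = 134.
Profit = (119 − 52)·134 = 8978.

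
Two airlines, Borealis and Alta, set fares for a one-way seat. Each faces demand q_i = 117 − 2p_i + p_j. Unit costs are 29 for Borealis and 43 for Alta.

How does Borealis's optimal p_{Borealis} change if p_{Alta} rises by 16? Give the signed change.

4

Borealis's profit: π = (p_{Borealis} − 29)(117 − 2p_{Borealis} + p_{Alta}).
∂π/∂p_{Borealis} = 175 − 4p_{Borealis} + p_{Alta} = 0 ⇒ p_{Borealis} = 43.75 + 0.25p_{Alta}.
The reaction-function slope is 0.25, so a 16-unit rise in p_{Alta} moves p_{Borealis} by 0.25 × 16 = 4. Borealis's best response rises — the actions are strategic complements.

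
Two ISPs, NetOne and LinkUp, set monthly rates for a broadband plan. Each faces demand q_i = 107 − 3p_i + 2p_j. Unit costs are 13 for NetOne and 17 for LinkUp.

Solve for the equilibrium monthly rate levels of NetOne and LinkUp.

37.25, 38.75

NetOne's profit: π = (p_{NetOne} − 13)(107 − 3p_{NetOne} + 2p_{LinkUp}).
∂π/∂p_{NetOne} = 146 − 6p_{NetOne} + 2p_{LinkUp} = 0 ⇒ p_{NetOne} = 73/3 + (1/3)p_{LinkUp}.
Similarly p_{LinkUp} = 79/3 + (1/3)p_{NetOne}.
Plugging p_{LinkUp} into NetOne's best response: p_{NetOne} = 73/3 + (1/3)(79/3 + (1/3)p_{NetOne}) ⇒ (8/9)p_{NetOne} = 298/9, so p_{NetOne} = 37.25.
Then p_{LinkUp} = 79/3 + (1/3)·37.25 = 38.75.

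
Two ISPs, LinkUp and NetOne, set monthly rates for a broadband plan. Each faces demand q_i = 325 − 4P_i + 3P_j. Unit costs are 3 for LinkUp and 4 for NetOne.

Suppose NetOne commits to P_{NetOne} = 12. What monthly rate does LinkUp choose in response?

46.625

LinkUp's profit: π = (P_{LinkUp} − 3)(325 − 4P_{LinkUp} + 3P_{NetOne}).
∂π/∂P_{LinkUp} = 337 − 8P_{LinkUp} + 3P_{NetOne} = 0 ⇒ P_{LinkUp} = 42.125 + 0.375P_{NetOne}.
At P_{NetOne} = 12: P_{LinkUp} = 42.125 + 0.375·12 = 46.625.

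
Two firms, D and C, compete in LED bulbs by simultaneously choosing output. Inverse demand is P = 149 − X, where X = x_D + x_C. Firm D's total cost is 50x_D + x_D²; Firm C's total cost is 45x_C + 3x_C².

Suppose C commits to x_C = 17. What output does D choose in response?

20.5

Firm D's profit: π = x_D(149 − (x_D + x_C)) − 50x_D − x_D².
∂π/∂x_D = 99 − 4x_D − x_C = 0, so x_D = 24.75 − 0.25x_C.
At x_C = 17: x_D = 24.75 − 0.25·17 = 20.5.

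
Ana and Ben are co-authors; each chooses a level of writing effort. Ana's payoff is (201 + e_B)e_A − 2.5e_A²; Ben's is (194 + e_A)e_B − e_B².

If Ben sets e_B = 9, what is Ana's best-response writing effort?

Expanding Ana's payoff: 201e_A + e_Be_A − 2.5e_A².
∂π/∂e_A = 201 + e_B − 5e_A = 0, so e_A = 40.2 + 0.2e_B.
At e_B = 9: e_A = 40.2 + 0.2·9 = 42.

42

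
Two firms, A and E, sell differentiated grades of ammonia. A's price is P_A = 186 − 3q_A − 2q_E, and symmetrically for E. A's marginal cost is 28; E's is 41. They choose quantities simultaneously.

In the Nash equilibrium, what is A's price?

89.6875

Firm A's profit: π = q_A(186 − 3q_A − 2q_E) − 28q_A.
∂π/∂q_A = 158 − 6q_A − 2q_E = 0 ⇒ q_A = 79/3 − (1/3)q_E.
Similarly q_E = 145/6 − (1/3)q_A.
Solving the two reaction functions simultaneously: (1 − (−1/3)(−1/3))q_A = 79/3 − (1/3)·(145/6), so (8/9)q_A = 329/18 and q_A = 20.5625.
Then q_E = 145/6 − (1/3)·20.5625 = 17.3125.
P_A = 186 − 3·20.5625 − 2·17.3125 = 89.6875.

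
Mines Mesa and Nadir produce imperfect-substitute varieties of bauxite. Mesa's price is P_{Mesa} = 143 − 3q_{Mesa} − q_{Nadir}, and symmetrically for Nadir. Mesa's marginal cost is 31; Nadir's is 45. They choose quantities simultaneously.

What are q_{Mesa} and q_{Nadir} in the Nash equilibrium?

Mine Mesa's profit: π = q_{Mesa}(143 − 3q_{Mesa} − q_{Nadir}) − 31q_{Mesa}.
∂π/∂q_{Mesa} = 112 − 6q_{Mesa} − q_{Nadir} = 0 ⇒ q_{Mesa} = 56/3 − (1/6)q_{Nadir}.
Similarly q_{Nadir} = 49/3 − (1/6)q_{Mesa}.
Solving the two reaction functions simultaneously: (1 − (−1/6)(−1/6))q_{Mesa} = 56/3 − (1/6)·(49/3), so (35/36)q_{Mesa} = 287/18 and q_{Mesa} = 16.4.
Then q_{Nadir} = 49/3 − (1/6)·16.4 = 13.6.

16.4, 13.6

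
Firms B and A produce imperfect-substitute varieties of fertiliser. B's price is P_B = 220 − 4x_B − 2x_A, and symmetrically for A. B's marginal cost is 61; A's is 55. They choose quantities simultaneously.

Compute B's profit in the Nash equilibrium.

985.96

Firm B's profit: π = x_B(220 − 4x_B − 2x_A) − 61x_B.
∂π/∂x_B = 159 − 8x_B − 2x_A = 0 ⇒ x_B = 19.875 − 0.25x_A.
Similarly x_A = 20.625 − 0.25x_B.
Solving the two reaction functions simultaneously: (1 − (−0.25)(−0.25))x_B = 19.875 − 0.25·20.625, so 0.9375x_B = 471/32 and x_B = 15.7.
Then x_A = 20.625 − 0.25·15.7 = 16.7.
P_B = 220 − 4·15.7 − 2·16.7 = 123.8.
Profit = (123.8 − 61)·15.7 = 985.96.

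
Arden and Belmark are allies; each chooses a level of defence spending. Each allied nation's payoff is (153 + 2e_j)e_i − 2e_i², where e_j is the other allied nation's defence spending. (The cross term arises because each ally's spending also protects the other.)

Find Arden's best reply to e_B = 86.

81.25

Arden's payoff is (153 + 2e_B)e_A − 2e_A².
∂π/∂e_A = 153 + 2e_B − 4e_A = 0, so e_A = 38.25 + 0.5e_B.
At e_B = 86: e_A = 38.25 + 0.5·86 = 81.25.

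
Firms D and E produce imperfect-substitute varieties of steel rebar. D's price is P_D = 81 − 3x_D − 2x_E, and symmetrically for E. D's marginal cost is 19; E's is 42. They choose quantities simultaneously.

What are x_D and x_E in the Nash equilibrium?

Firm D's profit: π = x_D(81 − 3x_D − 2x_E) − 19x_D.
∂π/∂x_D = 62 − 6x_D − 2x_E = 0 ⇒ x_D = 31/3 − (1/3)x_E.
Similarly x_E = 6.5 − (1/3)x_D.
Solving the two reaction functions simultaneously: (1 − (−1/3)(−1/3))x_D = 31/3 − (1/3)·6.5, so (8/9)x_D = 49/6 and x_D = 9.1875.
Then x_E = 6.5 − (1/3)·9.1875 = 3.4375.

9.1875, 3.4375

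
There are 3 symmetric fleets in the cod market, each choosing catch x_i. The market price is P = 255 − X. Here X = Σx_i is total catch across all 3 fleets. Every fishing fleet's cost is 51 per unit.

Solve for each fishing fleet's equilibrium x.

A representative fishing fleet's profit is π_i = x_i(255 − X) − 51x_i, with X = x_i + Σ_{j≠i} x_j.
First-order condition: 204 − 2x_i − Σ_{j≠i} x_j = 0.
In a symmetric equilibrium every fishing fleet chooses the same x, so Σ_{j≠i} x_j = 2x. The condition becomes 204 − 4x = 0, giving x = 204/4 = 51.

51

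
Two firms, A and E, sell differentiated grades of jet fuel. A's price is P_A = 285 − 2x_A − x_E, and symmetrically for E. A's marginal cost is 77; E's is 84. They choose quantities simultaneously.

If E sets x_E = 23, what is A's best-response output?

Firm A's profit: π = x_A(285 − 2x_A − x_E) − 77x_A.
∂π/∂x_A = 208 − 4x_A − x_E = 0 ⇒ x_A = 52 − 0.25x_E.
At x_E = 23: x_A = 52 − 0.25·23 = 46.25.

46.25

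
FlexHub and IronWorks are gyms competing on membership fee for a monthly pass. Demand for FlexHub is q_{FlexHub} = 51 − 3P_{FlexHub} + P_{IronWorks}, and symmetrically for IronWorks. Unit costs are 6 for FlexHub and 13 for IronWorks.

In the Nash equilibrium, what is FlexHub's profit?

211.68

FlexHub's profit: π = (P_{FlexHub} − 6)(51 − 3P_{FlexHub} + P_{IronWorks}).
∂π/∂P_{FlexHub} = 69 − 6P_{FlexHub} + P_{IronWorks} = 0 ⇒ P_{FlexHub} = 11.5 + (1/6)P_{IronWorks}.
Similarly P_{IronWorks} = 15 + (1/6)P_{FlexHub}.
Substituting the second reaction function into the first: P_{FlexHub} = 11.5 + (1/6)(15 + (1/6)P_{FlexHub}), which gives (35/36)P_{FlexHub} = 14 ⇒ P_{FlexHub} = 14.4.
Then P_{IronWorks} = 15 + (1/6)·14.4 = 17.4.
q_{FlexHub} = 51 − 3·14.4 + 17.4 = 25.2.
Profit = (14.4 − 6)·25.2 = 211.68.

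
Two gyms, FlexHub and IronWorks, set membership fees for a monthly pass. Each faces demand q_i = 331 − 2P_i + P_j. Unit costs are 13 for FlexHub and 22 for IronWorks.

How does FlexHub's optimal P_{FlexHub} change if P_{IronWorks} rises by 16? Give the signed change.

4

FlexHub's profit: π = (P_{FlexHub} − 13)(331 − 2P_{FlexHub} + P_{IronWorks}).
∂π/∂P_{FlexHub} = 357 − 4P_{FlexHub} + P_{IronWorks} = 0 ⇒ P_{FlexHub} = 89.25 + 0.25P_{IronWorks}.
The reaction-function slope is 0.25, so a 16-unit rise in P_{IronWorks} moves P_{FlexHub} by 0.25 × 16 = 4. FlexHub's best response rises — the actions are strategic complements.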